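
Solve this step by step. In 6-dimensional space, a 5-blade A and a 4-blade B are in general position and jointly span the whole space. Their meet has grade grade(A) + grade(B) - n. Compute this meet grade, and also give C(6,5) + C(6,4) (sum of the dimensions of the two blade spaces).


Meet grade = grade(A) + grade(B) - n
= 5 + 4 - 6 = 3
C(6,5) = 6
C(6,4) = 15
dim_A + dim_B = 6 + 15 = 21


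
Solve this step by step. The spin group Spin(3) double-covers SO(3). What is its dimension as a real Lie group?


Spin(n) double-covers SO(n); both have Lie algebra so(n) of dimension n(n-1)/2.
n = 3
n(n-1) = 3 * 2 = 6
dim Spin(3) = 6/2 = 3


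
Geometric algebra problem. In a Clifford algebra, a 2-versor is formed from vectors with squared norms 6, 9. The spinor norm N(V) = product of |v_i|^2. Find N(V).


Spinor norm N(V) = |v1|^2 * |v2|^2 * ... * |v2|^2
= 6 * 9
Running product: 6, 54
N(V) = 54


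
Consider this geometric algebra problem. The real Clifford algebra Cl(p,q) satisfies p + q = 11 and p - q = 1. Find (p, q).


We need p + q = 11 and p - q = 1.
Adding: 2p = 11 + 1 = 12, so p = 6.
Then q = 11 - 6 = 5.
(p, q) = (6, 5)


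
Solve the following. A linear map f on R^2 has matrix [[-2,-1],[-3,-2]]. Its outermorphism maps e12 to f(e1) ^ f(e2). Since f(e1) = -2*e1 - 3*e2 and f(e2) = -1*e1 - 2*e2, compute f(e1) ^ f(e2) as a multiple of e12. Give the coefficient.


The outermorphism of a linear map f sends e1^e2 to f(e1)^f(e2).
f(e1) = -2*e1 - 3*e2
f(e2) = -1*e1 - 2*e2
f(e1) ^ f(e2) = (-2*e1 - 3*e2) ^ (-1*e1 - 2*e2)
= (-2)*(-2)*e12 + (-3)*(-1)*e21
= (4 - 3)*e12
= 1*e12
Coefficient = 1


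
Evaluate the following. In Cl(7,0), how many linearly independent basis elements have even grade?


Even subalgebra dimension = 2^(n-1)
n = 7 + 0 = 7
2^(7 - 1) = 2^6 = 64
Verification: sum of C(7,k) for even k = 1 + 21 + 35 + 7 = 64
Result = 64


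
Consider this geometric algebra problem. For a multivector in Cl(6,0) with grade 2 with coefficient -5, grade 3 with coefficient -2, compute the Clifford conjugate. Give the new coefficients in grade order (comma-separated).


Clifford conjugate sign for grade k: (-1)^(k(k+1)/2)
Grade 2: (-1)^(2*3/2) = (-1)^3 = -1, coeff -5 -> 5
Grade 3: (-1)^(3*4/2) = (-1)^6 = 1, coeff -2 -> -2
Conjugated coefficients: 5, -2


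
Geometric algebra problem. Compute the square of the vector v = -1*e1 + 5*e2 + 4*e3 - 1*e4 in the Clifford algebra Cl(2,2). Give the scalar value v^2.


v^2 = sum of c_i^2 * e_i^2
Positive signature terms (e_i^2 = +1): (-1)^2 + 5^2 = 26
Negative signature terms (e_j^2 = -1): 4^2 + (-1)^2 = 17
v^2 = 26 - 17 = 9


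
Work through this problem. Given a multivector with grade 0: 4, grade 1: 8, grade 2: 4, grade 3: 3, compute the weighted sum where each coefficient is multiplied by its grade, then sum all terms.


Grade-weighted sum = sum of grade_k * coefficient_k
0*4 = 0
1*8 = 8
2*4 = 8
3*3 = 9
Total = 0 + 8 + 8 + 9 = 25


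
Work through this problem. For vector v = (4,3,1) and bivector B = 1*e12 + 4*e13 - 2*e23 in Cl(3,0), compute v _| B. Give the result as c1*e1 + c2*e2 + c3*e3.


Left contraction v _| B = <vB>_1 (grade-1 part of the geometric product vB).
Using e1_|e12 = e2, e2_|e12 = -e1, e1_|e13 = e3, e3_|e13 = -e1, e2_|e23 = e3, e3_|e23 = -e2:
e1 coeff: -v2*b12 - v3*b13 = -(3)*(1) - (1)*(4) = -7
e2 coeff: v1*b12 - v3*b23 = (4)*(1) - (1)*(-2) = 6
e3 coeff: v1*b13 + v2*b23 = (4)*(4) + (3)*(-2) = 10
v _| B = -7*e1 + 6*e2 + 10*e3


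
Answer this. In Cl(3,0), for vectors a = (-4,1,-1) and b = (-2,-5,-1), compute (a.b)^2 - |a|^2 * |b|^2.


a . b = (-4)*(-2) + 1*(-5) + (-1)*(-1)
= 8 + (-5) + 1 = 4
|a|^2 = (-4)^2 + 1^2 + (-1)^2 = 18
|b|^2 = (-2)^2 + (-5)^2 + (-1)^2 = 30
(a.b)^2 = 4^2 = 16
|a|^2 * |b|^2 = 18 * 30 = 540
Result = 16 - 540 = -524


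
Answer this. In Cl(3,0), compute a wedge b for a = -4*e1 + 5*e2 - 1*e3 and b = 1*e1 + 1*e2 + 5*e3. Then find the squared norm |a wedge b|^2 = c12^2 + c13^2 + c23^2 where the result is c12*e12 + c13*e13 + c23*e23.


a wedge b = (a1*b2 - a2*b1)*e12 + (a1*b3 - a3*b1)*e13 + (a2*b3 - a3*b2)*e23
e12 coeff: (-4)*1 - 5*1 = -4 - 5 = -9
e13 coeff: (-4)*5 - (-1)*1 = -20 - (-1) = -19
e23 coeff: 5*5 - (-1)*1 = 25 - (-1) = 26
|a wedge b|^2 = (-9)^2 + (-19)^2 + 26^2
= 81 + 361 + 676
= 1118


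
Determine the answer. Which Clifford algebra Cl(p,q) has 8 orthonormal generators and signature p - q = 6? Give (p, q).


We need p + q = 8 and p - q = 6.
Adding: 2p = 8 + 6 = 14, so p = 7.
Then q = 8 - 7 = 1.
(p, q) = (7, 1)


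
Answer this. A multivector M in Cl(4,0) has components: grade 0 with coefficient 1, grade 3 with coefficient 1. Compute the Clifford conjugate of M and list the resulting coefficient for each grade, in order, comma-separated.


Clifford conjugate sign for grade k: (-1)^(k(k+1)/2)
Grade 0: (-1)^(0*1/2) = (-1)^0 = 1, coeff 1 -> 1
Grade 3: (-1)^(3*4/2) = (-1)^6 = 1, coeff 1 -> 1
Conjugated coefficients: 1, 1


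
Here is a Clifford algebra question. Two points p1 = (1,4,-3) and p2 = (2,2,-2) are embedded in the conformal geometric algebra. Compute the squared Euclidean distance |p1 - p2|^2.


p1 - p2 = (-1, 2, -1)
|p1 - p2|^2 = (-1)^2 + 2^2 + (-1)^2
= 1 + 4 + 1
= 6


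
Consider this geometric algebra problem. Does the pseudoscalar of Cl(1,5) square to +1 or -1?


The pseudoscalar I = e1...e_n (product of all n generators) of Cl(p,q) satisfies I^2 = (-1)^(q + n(n-1)/2).
p = 1, q = 5, n = p + q = 6
n(n-1)/2 = 6 * 5 / 2 = 15
Exponent = q + n(n-1)/2 = 5 + 15 = 20
I^2 = (-1)^20 = +1


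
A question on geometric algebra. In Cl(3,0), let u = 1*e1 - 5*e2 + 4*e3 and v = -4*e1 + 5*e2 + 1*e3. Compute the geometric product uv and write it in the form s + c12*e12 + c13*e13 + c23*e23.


In Cl(3,0): e_i^2 = 1, e_ie_j = -e_je_i for i != j.
Scalar part = u . v = 1*(-4) + (-5)*5 + 4*1
= -4 + (-25) + 4 = -25
e12 coeff = 1*5 - (-5)*(-4) = 5 - 20 = -15
e13 coeff = 1*1 - 4*(-4) = 1 - (-16) = 17
e23 coeff = (-5)*1 - 4*5 = -5 - 20 = -25
uv = -25 - 15*e12 + 17*e13 - 25*e23


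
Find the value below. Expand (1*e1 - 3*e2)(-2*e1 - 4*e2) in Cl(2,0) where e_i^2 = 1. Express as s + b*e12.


Expand: (1*e1 - 3*e2)(-2*e1 - 4*e2)
= 1*(-2)*e1e1 + 1*(-4)*e1e2 + (-3)*(-2)*e2e1 + (-3)*(-4)*e2e2
Using e1^2 = e2^2 = 1, e2e1 = -e1e2:
Scalar part s = 1*(-2) + (-3)*(-4) = -2 + 12 = 10
Bivector part b = 1*(-4) - (-3)*(-2) = -4 - 6 = -10
uv = 10 - 10*e12


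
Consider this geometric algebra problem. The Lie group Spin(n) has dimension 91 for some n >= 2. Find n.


dim Spin(n) = dim so(n) = n(n-1)/2.
Solve n(n-1)/2 = 91, i.e. n^2 - n - 182 = 0.
Discriminant = 1 + 8*91 = 729
n = (1 + sqrt(729))/2 = (1 + 27)/2 = 14


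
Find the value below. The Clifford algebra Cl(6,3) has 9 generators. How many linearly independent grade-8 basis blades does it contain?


Number of grade-k basis blades in Cl(p,q) with n = p + q is C(n, k).
n = 6 + 3 = 9
C(9, 8) = 9! / (8! * 1!)
= 362880 / (40320 * 1)
= 9


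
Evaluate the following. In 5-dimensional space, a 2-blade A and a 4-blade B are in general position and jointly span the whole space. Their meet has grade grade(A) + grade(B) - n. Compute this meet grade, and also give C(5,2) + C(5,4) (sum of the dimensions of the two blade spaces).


Meet grade = grade(A) + grade(B) - n
= 2 + 4 - 5 = 1
C(5,2) = 10
C(5,4) = 5
dim_A + dim_B = 10 + 5 = 15


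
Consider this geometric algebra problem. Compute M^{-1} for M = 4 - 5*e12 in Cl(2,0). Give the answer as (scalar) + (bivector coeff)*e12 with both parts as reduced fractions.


M = 4 - 5*e12, where e12^2 = -1.
Since M commutes with its reverse ~M = a - b*e12, M * ~M = a^2 - b^2*e12^2 = a^2 + b^2.
So M^{-1} = ~M / (a^2 + b^2) = (a - b*e12)/(a^2 + b^2).
a^2 + b^2 = 16 + 25 = 41
Scalar part = 4/41 = 4/41
Bivector coeff = 5/41 = 5/41
M^{-1} = 4/41 + 5/41*e12


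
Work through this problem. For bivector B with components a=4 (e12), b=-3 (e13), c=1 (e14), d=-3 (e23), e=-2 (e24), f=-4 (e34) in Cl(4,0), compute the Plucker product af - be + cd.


Plucker relation: af - be + cd
a*f = 4*(-4) = -16
b*e = (-3)*(-2) = 6
c*d = 1*(-3) = -3
af - be + cd = -16 - 6 + (-3)
= -25


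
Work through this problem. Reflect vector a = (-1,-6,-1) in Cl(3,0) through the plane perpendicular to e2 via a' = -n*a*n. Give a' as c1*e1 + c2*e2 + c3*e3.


Reflection formula: a' = -n*a*n, with n = e2 (unit vector, n^2 = 1).
For reflection through hyperplane perp to e2:
The component along e2 flips sign, others stay.
a = (-1, -6, -1)
a' = (-1, 6, -1)
a' = -1*e1 + 6*e2 - 1*e3


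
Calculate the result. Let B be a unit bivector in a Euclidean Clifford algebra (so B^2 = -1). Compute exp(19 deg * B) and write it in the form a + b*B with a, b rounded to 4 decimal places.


For a unit bivector B with B^2 = -1, the exponential series gives
e^(theta*B) = cos(theta) + sin(theta)*B (the GA analogue of Euler's formula).
theta = 19 degrees = 0.331613 rad
cos(19 deg) = 0.9455
sin(19 deg) = 0.3256
exp(theta*B) = 0.9455 + 0.3256*B


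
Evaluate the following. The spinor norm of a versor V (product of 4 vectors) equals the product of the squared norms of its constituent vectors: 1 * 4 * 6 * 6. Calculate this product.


Spinor norm N(V) = |v1|^2 * |v2|^2 * ... * |v4|^2
= 1 * 4 * 6 * 6
Running product: 1, 4, 24, 144
N(V) = 144


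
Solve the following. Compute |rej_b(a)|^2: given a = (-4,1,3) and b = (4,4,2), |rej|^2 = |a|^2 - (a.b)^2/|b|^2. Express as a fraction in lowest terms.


|a|^2 = (-4)^2 + 1^2 + 3^2 = 26
|b|^2 = 4^2 + 4^2 + 2^2 = 36
a . b = (-4)*4 + 1*4 + 3*2 = -6
(a.b)^2 = (-6)^2 = 36
|rej|^2 = 26 - 36/36
= (936 - 36)/36
= 900/36
In lowest terms: 25/1


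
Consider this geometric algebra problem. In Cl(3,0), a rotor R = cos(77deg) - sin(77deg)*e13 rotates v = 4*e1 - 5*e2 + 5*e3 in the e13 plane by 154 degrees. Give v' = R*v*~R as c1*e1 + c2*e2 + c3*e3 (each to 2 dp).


Rotor R = cos(77deg) - sin(77deg)*e13
Rotation angle theta = 2 * 77 = 154 degrees in the e13 plane (e1 -> e3).
The component perpendicular to the plane (e2) is invariant: v'_2 = v2 = -5.00
cos(154deg) = -0.8988, sin(154deg) = 0.4384
v'_1 = v1*cos(theta) - v3*sin(theta) = 4*(-0.8988) - 5*0.4384 = -5.79
v'_3 = v1*sin(theta) + v3*cos(theta) = 4*0.4384 + 5*(-0.8988) = -2.74
v' = -5.79*e1 - 5.00*e2 - 2.74*e3


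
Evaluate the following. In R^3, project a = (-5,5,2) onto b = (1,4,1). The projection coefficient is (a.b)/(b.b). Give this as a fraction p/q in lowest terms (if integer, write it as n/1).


Projection coefficient = (a . b) / (b . b)
a . b = (-5)*1 + 5*4 + 2*1
= -5 + 20 + 2 = 17
b . b = 1^2 + 4^2 + 1^2
= 1 + 16 + 1 = 18
Coefficient = 17/18
In lowest terms: 17/18


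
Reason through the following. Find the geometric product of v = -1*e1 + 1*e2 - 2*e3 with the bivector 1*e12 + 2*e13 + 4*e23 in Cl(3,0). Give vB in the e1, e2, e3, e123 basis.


vB has grade-1 (vector) and grade-3 (trivector) parts: vB = (v _| B) + (v ^ B).
Vector part <vB>_1:
  e1: -v2*b12 - v3*b13 = -(1)*(1) - (-2)*(2) = 3
  e2: v1*b12 - v3*b23 = (-1)*(1) - (-2)*(4) = 7
  e3: v1*b13 + v2*b23 = (-1)*(2) + (1)*(4) = 2
Trivector part <vB>_3:
  e123: v1*b23 - v2*b13 + v3*b12 = (-1)*(4) - (1)*(2) + (-2)*(1) = -8
vB = 3*e1 + 7*e2 + 2*e3 - 8*e123


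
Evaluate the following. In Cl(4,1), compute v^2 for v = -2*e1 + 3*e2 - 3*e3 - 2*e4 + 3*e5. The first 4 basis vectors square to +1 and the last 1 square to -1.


v^2 = sum of c_i^2 * e_i^2
Positive signature terms (e_i^2 = +1): (-2)^2 + 3^2 + (-3)^2 + (-2)^2 = 26
Negative signature terms (e_j^2 = -1): 3^2 = 9
v^2 = 26 - 9 = 17


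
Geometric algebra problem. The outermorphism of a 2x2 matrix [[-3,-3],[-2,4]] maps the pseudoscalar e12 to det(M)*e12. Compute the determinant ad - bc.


The outermorphism of a linear map f sends e1^e2 to f(e1)^f(e2).
f(e1) = -3*e1 - 2*e2
f(e2) = -3*e1 + 4*e2
f(e1) ^ f(e2) = (-3*e1 - 2*e2) ^ (-3*e1 + 4*e2)
= (-3)*4*e12 + (-2)*(-3)*e21
= (-12 - 6)*e12
= -18*e12
Coefficient = -18


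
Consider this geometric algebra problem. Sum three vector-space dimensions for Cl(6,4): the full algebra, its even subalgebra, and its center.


n = 6 + 4 = 10
Total dim = 2^10 = 1024
Even subalgebra dim = 2^9 = 512
n is even, so center dim = 1
Sum = 1024 + 512 + 1 = 1537


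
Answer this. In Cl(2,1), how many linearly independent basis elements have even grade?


Even subalgebra dimension = 2^(n-1)
n = 2 + 1 = 3
2^(3 - 1) = 2^2 = 4
Verification: sum of C(3,k) for even k = 1 + 3 = 4
Result = 4


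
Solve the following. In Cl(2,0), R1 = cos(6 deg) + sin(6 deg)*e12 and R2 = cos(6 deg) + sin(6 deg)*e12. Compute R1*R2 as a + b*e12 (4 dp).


Same-plane rotors commute and their half-angles add:
R1*R2 = cos(a1 + a2) + sin(a1 + a2)*e12.
a1 + a2 = 6 + 6 = 12 deg
cos(12 deg) = 0.9781
sin(12 deg) = 0.2079
R1*R2 = 0.9781 + 0.2079*e12


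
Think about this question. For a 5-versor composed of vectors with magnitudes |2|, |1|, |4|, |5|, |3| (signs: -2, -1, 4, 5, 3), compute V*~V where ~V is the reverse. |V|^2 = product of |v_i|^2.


Each vector v_i has |v_i|^2 = s_i^2
Squared scales: (-2)^2 = 4, (-1)^2 = 1, 4^2 = 16, 5^2 = 25, 3^2 = 9
|V|^2 = 4 * 1 * 16 * 25 * 9
= 14400


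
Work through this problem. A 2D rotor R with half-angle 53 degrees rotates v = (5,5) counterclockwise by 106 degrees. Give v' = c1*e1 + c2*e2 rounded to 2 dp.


Rotor R = cos(53deg) - sin(53deg)*e12
Rotation angle theta = 2 * 53 = 106 degrees
v' = R*v*~R rotates v by theta.
cos(106deg) = -0.2756, sin(106deg) = 0.9613
v'_1 = 5*cos(106deg) - 5*sin(106deg)
= 5*(-0.2756) - 5*0.9613
= -6.18
v'_2 = 5*sin(106deg) + 5*cos(106deg)
= 5*0.9613 + 5*(-0.2756)
= 3.43
v' = -6.18*e1 + 3.43*e2


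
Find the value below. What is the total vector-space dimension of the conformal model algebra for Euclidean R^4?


The conformal model of R^4 uses Cl(5,1): the 4 Euclidean generators plus two extra orthogonal generators e+ (e+^2 = +1) and e- (e-^2 = -1), from which the null vectors e0, einf are built.
Number of generators m = 4 + 2 = 6.
dim Cl(p,q) = 2^m = 2^6 = 64


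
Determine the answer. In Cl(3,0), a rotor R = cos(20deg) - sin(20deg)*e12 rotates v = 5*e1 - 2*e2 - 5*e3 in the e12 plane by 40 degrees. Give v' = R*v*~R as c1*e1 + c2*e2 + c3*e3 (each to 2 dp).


Rotor R = cos(20deg) - sin(20deg)*e12
Rotation angle theta = 2 * 20 = 40 degrees in the e12 plane (e1 -> e2).
The component perpendicular to the plane (e3) is invariant: v'_3 = v3 = -5.00
cos(40deg) = 0.7660, sin(40deg) = 0.6428
v'_1 = v1*cos(theta) - v2*sin(theta) = 5*0.7660 - (-2)*0.6428 = 5.12
v'_2 = v1*sin(theta) + v2*cos(theta) = 5*0.6428 + (-2)*0.7660 = 1.68
v' = 5.12*e1 + 1.68*e2 - 5.00*e3


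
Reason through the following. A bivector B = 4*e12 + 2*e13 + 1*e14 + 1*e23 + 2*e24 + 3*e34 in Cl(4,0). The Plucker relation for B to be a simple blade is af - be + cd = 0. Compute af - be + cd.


Plucker relation: af - be + cd
a*f = 4*3 = 12
b*e = 2*2 = 4
c*d = 1*1 = 1
af - be + cd = 12 - 4 + 1
= 9


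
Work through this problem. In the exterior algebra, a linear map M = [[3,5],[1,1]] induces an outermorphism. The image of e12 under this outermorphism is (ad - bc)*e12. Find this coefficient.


The outermorphism of a linear map f sends e1^e2 to f(e1)^f(e2).
f(e1) = 3*e1 + 1*e2
f(e2) = 5*e1 + 1*e2
f(e1) ^ f(e2) = (3*e1 + 1*e2) ^ (5*e1 + 1*e2)
= 3*1*e12 + 1*5*e21
= (3 - 5)*e12
= -2*e12
Coefficient = -2


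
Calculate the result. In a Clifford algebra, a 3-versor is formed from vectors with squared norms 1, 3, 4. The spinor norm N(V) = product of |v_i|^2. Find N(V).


Spinor norm N(V) = |v1|^2 * |v2|^2 * ... * |v3|^2
= 1 * 3 * 4
Running product: 1, 3, 12
N(V) = 12


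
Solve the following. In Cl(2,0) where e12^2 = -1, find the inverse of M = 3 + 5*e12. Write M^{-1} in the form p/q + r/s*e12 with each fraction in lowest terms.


M = 3 + 5*e12, where e12^2 = -1.
Since M commutes with its reverse ~M = a - b*e12, M * ~M = a^2 - b^2*e12^2 = a^2 + b^2.
So M^{-1} = ~M / (a^2 + b^2) = (a - b*e12)/(a^2 + b^2).
a^2 + b^2 = 9 + 25 = 34
Scalar part = 3/34 = 3/34
Bivector coeff = -5/34 = -5/34
M^{-1} = 3/34 - 5/34*e12


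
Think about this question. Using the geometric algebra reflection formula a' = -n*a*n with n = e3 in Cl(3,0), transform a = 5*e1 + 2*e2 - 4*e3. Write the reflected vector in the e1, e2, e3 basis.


Reflection formula: a' = -n*a*n, with n = e3 (unit vector, n^2 = 1).
For reflection through hyperplane perp to e3:
The component along e3 flips sign, others stay.
a = (5, 2, -4)
a' = (5, 2, 4)
a' = 5*e1 + 2*e2 + 4*e3


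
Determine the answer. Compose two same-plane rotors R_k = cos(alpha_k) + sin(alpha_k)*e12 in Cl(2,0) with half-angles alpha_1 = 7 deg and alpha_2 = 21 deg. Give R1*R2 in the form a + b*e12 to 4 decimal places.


Same-plane rotors commute and their half-angles add:
R1*R2 = cos(a1 + a2) + sin(a1 + a2)*e12.
a1 + a2 = 7 + 21 = 28 deg
cos(28 deg) = 0.8829
sin(28 deg) = 0.4695
R1*R2 = 0.8829 + 0.4695*e12


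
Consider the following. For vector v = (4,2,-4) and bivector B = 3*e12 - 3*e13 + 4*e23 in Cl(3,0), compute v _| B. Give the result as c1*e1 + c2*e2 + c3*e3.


Left contraction v _| B = <vB>_1 (grade-1 part of the geometric product vB).
Using e1_|e12 = e2, e2_|e12 = -e1, e1_|e13 = e3, e3_|e13 = -e1, e2_|e23 = e3, e3_|e23 = -e2:
e1 coeff: -v2*b12 - v3*b13 = -(2)*(3) - (-4)*(-3) = -18
e2 coeff: v1*b12 - v3*b23 = (4)*(3) - (-4)*(4) = 28
e3 coeff: v1*b13 + v2*b23 = (4)*(-3) + (2)*(4) = -4
v _| B = -18*e1 + 28*e2 - 4*e3


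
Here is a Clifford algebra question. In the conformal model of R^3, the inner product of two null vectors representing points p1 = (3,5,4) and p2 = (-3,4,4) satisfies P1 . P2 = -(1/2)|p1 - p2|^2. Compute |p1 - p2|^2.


p1 - p2 = (6, 1, 0)
|p1 - p2|^2 = 6^2 + 1^2 + 0^2
= 36 + 1 + 0
= 37


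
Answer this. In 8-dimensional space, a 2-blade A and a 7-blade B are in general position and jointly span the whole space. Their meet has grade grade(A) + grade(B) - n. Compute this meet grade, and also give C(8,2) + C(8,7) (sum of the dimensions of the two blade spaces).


Meet grade = grade(A) + grade(B) - n
= 2 + 7 - 8 = 1
C(8,2) = 28
C(8,7) = 8
dim_A + dim_B = 28 + 8 = 36


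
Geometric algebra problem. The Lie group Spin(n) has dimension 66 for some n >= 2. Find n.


dim Spin(n) = dim so(n) = n(n-1)/2.
Solve n(n-1)/2 = 66, i.e. n^2 - n - 132 = 0.
Discriminant = 1 + 8*66 = 529
n = (1 + sqrt(529))/2 = (1 + 23)/2 = 12


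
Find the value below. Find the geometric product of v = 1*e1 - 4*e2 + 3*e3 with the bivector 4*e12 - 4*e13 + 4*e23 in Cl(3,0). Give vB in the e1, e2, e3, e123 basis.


vB has grade-1 (vector) and grade-3 (trivector) parts: vB = (v _| B) + (v ^ B).
Vector part <vB>_1:
  e1: -v2*b12 - v3*b13 = -(-4)*(4) - (3)*(-4) = 28
  e2: v1*b12 - v3*b23 = (1)*(4) - (3)*(4) = -8
  e3: v1*b13 + v2*b23 = (1)*(-4) + (-4)*(4) = -20
Trivector part <vB>_3:
  e123: v1*b23 - v2*b13 + v3*b12 = (1)*(4) - (-4)*(-4) + (3)*(4) = 0
vB = 28*e1 - 8*e2 - 20*e3 + 0*e123


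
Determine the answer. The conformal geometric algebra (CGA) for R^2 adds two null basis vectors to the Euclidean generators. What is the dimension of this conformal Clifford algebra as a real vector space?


The conformal model of R^2 uses Cl(3,1): the 2 Euclidean generators plus two extra orthogonal generators e+ (e+^2 = +1) and e- (e-^2 = -1), from which the null vectors e0, einf are built.
Number of generators m = 2 + 2 = 4.
dim Cl(p,q) = 2^m = 2^4 = 16


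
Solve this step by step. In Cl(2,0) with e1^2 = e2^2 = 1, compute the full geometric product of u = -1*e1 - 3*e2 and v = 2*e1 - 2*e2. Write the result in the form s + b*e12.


Expand: (-1*e1 - 3*e2)(2*e1 - 2*e2)
= (-1)*2*e1e1 + (-1)*(-2)*e1e2 + (-3)*2*e2e1 + (-3)*(-2)*e2e2
Using e1^2 = e2^2 = 1, e2e1 = -e1e2:
Scalar part s = (-1)*2 + (-3)*(-2) = -2 + 6 = 4
Bivector part b = (-1)*(-2) - (-3)*2 = 2 - (-6) = 8
uv = 4 + 8*e12


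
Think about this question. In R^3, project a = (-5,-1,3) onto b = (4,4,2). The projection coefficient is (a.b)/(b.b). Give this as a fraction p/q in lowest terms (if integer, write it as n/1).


Projection coefficient = (a . b) / (b . b)
a . b = (-5)*4 + (-1)*4 + 3*2
= -20 + (-4) + 6 = -18
b . b = 4^2 + 4^2 + 2^2
= 16 + 16 + 4 = 36
Coefficient = -18/36
In lowest terms: -1/2


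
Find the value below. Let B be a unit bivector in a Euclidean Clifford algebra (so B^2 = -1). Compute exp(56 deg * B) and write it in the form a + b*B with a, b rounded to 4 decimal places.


For a unit bivector B with B^2 = -1, the exponential series gives
e^(theta*B) = cos(theta) + sin(theta)*B (the GA analogue of Euler's formula).
theta = 56 degrees = 0.977384 rad
cos(56 deg) = 0.5592
sin(56 deg) = 0.8290
exp(theta*B) = 0.5592 + 0.8290*B


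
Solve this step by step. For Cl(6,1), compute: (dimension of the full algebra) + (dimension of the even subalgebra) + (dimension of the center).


n = 6 + 1 = 7
Total dim = 2^7 = 128
Even subalgebra dim = 2^6 = 64
n is odd, so center dim = 2
Sum = 128 + 64 + 2 = 194


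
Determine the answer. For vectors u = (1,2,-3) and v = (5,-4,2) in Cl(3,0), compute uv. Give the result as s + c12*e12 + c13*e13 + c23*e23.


In Cl(3,0): e_i^2 = 1, e_ie_j = -e_je_i for i != j.
Scalar part = u . v = 1*5 + 2*(-4) + (-3)*2
= 5 + (-8) + (-6) = -9
e12 coeff = 1*(-4) - 2*5 = -4 - 10 = -14
e13 coeff = 1*2 - (-3)*5 = 2 - (-15) = 17
e23 coeff = 2*2 - (-3)*(-4) = 4 - 12 = -8
uv = -9 - 14*e12 + 17*e13 - 8*e23


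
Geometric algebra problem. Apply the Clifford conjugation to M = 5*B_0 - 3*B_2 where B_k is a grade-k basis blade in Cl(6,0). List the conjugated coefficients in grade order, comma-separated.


Clifford conjugate sign for grade k: (-1)^(k(k+1)/2)
Grade 0: (-1)^(0*1/2) = (-1)^0 = 1, coeff 5 -> 5
Grade 2: (-1)^(2*3/2) = (-1)^3 = -1, coeff -3 -> 3
Conjugated coefficients: 5, 3


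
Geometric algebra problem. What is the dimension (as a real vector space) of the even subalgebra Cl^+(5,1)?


Even subalgebra dimension = 2^(n-1)
n = 5 + 1 = 6
2^(6 - 1) = 2^5 = 32
Verification: sum of C(6,k) for even k = 1 + 15 + 15 + 1 = 32
Result = 32


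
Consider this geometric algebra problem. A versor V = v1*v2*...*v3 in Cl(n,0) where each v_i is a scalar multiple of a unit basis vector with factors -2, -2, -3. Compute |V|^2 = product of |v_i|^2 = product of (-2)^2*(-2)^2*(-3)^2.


Each vector v_i has |v_i|^2 = s_i^2
Squared scales: (-2)^2 = 4, (-2)^2 = 4, (-3)^2 = 9
|V|^2 = 4 * 4 * 9
= 144


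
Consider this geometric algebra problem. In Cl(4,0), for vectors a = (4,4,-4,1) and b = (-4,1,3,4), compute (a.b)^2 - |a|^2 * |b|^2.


a . b = 4*(-4) + 4*1 + (-4)*3 + 1*4
= -16 + 4 + (-12) + 4 = -20
|a|^2 = 4^2 + 4^2 + (-4)^2 + 1^2 = 49
|b|^2 = (-4)^2 + 1^2 + 3^2 + 4^2 = 42
(a.b)^2 = (-20)^2 = 400
|a|^2 * |b|^2 = 49 * 42 = 2058
Result = 400 - 2058 = -1658


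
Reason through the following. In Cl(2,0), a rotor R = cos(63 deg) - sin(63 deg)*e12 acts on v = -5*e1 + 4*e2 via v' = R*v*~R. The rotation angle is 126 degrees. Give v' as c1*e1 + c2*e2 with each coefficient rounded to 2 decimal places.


Rotor R = cos(63deg) - sin(63deg)*e12
Rotation angle theta = 2 * 63 = 126 degrees
v' = R*v*~R rotates v by theta.
cos(126deg) = -0.5878, sin(126deg) = 0.8090
v'_1 = -5*cos(126deg) - 4*sin(126deg)
= -5*(-0.5878) - 4*0.8090
= -0.30
v'_2 = -5*sin(126deg) + 4*cos(126deg)
= -5*0.8090 + 4*(-0.5878)
= -6.40
v' = -0.30*e1 - 6.40*e2


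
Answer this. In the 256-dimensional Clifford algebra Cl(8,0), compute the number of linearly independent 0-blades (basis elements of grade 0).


Number of grade-k basis blades in Cl(p,q) with n = p + q is C(n, k).
n = 8 + 0 = 8
C(8, 0) = 8! / (0! * 8!)
= 40320 / (1 * 40320)
= 1


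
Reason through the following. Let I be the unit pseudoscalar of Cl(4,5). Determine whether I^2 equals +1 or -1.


The pseudoscalar I = e1...e_n (product of all n generators) of Cl(p,q) satisfies I^2 = (-1)^(q + n(n-1)/2).
p = 4, q = 5, n = p + q = 9
n(n-1)/2 = 9 * 8 / 2 = 36
Exponent = q + n(n-1)/2 = 5 + 36 = 41
I^2 = (-1)^41 = -1


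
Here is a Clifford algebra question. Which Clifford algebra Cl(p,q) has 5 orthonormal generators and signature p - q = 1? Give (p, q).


We need p + q = 5 and p - q = 1.
Adding: 2p = 5 + 1 = 6, so p = 3.
Then q = 5 - 3 = 2.
(p, q) = (3, 2)


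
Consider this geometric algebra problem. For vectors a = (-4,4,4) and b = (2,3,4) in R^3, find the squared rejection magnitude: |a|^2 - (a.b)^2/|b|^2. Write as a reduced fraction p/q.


|a|^2 = (-4)^2 + 4^2 + 4^2 = 48
|b|^2 = 2^2 + 3^2 + 4^2 = 29
a . b = (-4)*2 + 4*3 + 4*4 = 20
(a.b)^2 = 20^2 = 400
|rej|^2 = 48 - 400/29
= (1392 - 400)/29
= 992/29
In lowest terms: 992/29


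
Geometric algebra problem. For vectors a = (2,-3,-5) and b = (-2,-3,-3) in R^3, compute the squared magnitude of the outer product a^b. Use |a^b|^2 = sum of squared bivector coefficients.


a wedge b = (a1*b2 - a2*b1)*e12 + (a1*b3 - a3*b1)*e13 + (a2*b3 - a3*b2)*e23
e12 coeff: 2*(-3) - (-3)*(-2) = -6 - 6 = -12
e13 coeff: 2*(-3) - (-5)*(-2) = -6 - 10 = -16
e23 coeff: (-3)*(-3) - (-5)*(-3) = 9 - 15 = -6
|a wedge b|^2 = (-12)^2 + (-16)^2 + (-6)^2
= 144 + 256 + 36
= 436


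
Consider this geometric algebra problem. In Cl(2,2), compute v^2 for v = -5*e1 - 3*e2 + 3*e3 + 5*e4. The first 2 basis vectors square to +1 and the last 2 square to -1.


v^2 = sum of c_i^2 * e_i^2
Positive signature terms (e_i^2 = +1): (-5)^2 + (-3)^2 = 34
Negative signature terms (e_j^2 = -1): 3^2 + 5^2 = 34
v^2 = 34 - 34 = 0


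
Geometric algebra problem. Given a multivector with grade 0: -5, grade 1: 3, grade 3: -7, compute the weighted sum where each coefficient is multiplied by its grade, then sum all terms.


Grade-weighted sum = sum of grade_k * coefficient_k
0*(-5) = 0
1*3 = 3
3*(-7) = -21
Total = 0 + 3 + (-21) = -18


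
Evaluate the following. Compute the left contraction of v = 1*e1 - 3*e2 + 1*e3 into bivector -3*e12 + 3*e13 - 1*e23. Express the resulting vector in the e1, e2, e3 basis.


Left contraction v _| B = <vB>_1 (grade-1 part of the geometric product vB).
Using e1_|e12 = e2, e2_|e12 = -e1, e1_|e13 = e3, e3_|e13 = -e1, e2_|e23 = e3, e3_|e23 = -e2:
e1 coeff: -v2*b12 - v3*b13 = -(-3)*(-3) - (1)*(3) = -12
e2 coeff: v1*b12 - v3*b23 = (1)*(-3) - (1)*(-1) = -2
e3 coeff: v1*b13 + v2*b23 = (1)*(3) + (-3)*(-1) = 6
v _| B = -12*e1 - 2*e2 + 6*e3


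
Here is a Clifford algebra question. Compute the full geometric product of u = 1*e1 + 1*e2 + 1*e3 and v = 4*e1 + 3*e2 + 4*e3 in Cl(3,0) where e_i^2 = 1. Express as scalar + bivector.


In Cl(3,0): e_i^2 = 1, e_ie_j = -e_je_i for i != j.
Scalar part = u . v = 1*4 + 1*3 + 1*4
= 4 + 3 + 4 = 11
e12 coeff = 1*3 - 1*4 = 3 - 4 = -1
e13 coeff = 1*4 - 1*4 = 4 - 4 = 0
e23 coeff = 1*4 - 1*3 = 4 - 3 = 1
uv = 11 - 1*e12 + 0*e13 + 1*e23


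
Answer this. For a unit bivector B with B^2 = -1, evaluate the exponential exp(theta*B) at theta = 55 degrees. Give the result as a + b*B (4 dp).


For a unit bivector B with B^2 = -1, the exponential series gives
e^(theta*B) = cos(theta) + sin(theta)*B (the GA analogue of Euler's formula).
theta = 55 degrees = 0.959931 rad
cos(55 deg) = 0.5736
sin(55 deg) = 0.8192
exp(theta*B) = 0.5736 + 0.8192*B


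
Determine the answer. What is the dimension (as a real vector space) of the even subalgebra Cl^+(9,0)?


Even subalgebra dimension = 2^(n-1)
n = 9 + 0 = 9
2^(9 - 1) = 2^8 = 256
Verification: sum of C(9,k) for even k = 1 + 36 + 126 + 84 + 9 = 256
Result = 256


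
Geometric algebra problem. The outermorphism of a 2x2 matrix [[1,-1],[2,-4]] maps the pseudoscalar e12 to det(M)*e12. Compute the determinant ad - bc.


The outermorphism of a linear map f sends e1^e2 to f(e1)^f(e2).
f(e1) = 1*e1 + 2*e2
f(e2) = -1*e1 - 4*e2
f(e1) ^ f(e2) = (1*e1 + 2*e2) ^ (-1*e1 - 4*e2)
= 1*(-4)*e12 + 2*(-1)*e21
= (-4 - (-2))*e12
= -2*e12
Coefficient = -2


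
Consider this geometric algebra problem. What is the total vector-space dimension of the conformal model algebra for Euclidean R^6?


The conformal model of R^6 uses Cl(7,1): the 6 Euclidean generators plus two extra orthogonal generators e+ (e+^2 = +1) and e- (e-^2 = -1), from which the null vectors e0, einf are built.
Number of generators m = 6 + 2 = 8.
dim Cl(p,q) = 2^m = 2^8 = 256


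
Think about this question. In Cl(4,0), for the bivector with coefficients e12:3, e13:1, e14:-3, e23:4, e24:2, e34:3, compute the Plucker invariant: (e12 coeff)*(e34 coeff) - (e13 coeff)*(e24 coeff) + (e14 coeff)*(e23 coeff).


Plucker relation: af - be + cd
a*f = 3*3 = 9
b*e = 1*2 = 2
c*d = (-3)*4 = -12
af - be + cd = 9 - 2 + (-12)
= -5


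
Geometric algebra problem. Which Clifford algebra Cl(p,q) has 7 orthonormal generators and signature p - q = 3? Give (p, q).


We need p + q = 7 and p - q = 3.
Adding: 2p = 7 + 3 = 10, so p = 5.
Then q = 7 - 5 = 2.
(p, q) = (5, 2)


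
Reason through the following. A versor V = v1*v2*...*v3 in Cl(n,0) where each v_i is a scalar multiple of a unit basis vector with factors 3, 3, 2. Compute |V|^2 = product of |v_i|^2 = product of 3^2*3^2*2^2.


Each vector v_i has |v_i|^2 = s_i^2
Squared scales: 3^2 = 9, 3^2 = 9, 2^2 = 4
|V|^2 = 9 * 9 * 4
= 324


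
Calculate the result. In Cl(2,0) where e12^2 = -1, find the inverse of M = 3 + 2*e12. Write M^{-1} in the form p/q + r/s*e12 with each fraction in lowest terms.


M = 3 + 2*e12, where e12^2 = -1.
Since M commutes with its reverse ~M = a - b*e12, M * ~M = a^2 - b^2*e12^2 = a^2 + b^2.
So M^{-1} = ~M / (a^2 + b^2) = (a - b*e12)/(a^2 + b^2).
a^2 + b^2 = 9 + 4 = 13
Scalar part = 3/13 = 3/13
Bivector coeff = -2/13 = -2/13
M^{-1} = 3/13 - 2/13*e12


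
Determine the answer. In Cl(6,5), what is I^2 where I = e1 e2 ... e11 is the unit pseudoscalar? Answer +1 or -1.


The pseudoscalar I = e1...e_n (product of all n generators) of Cl(p,q) satisfies I^2 = (-1)^(q + n(n-1)/2).
p = 6, q = 5, n = p + q = 11
n(n-1)/2 = 11 * 10 / 2 = 55
Exponent = q + n(n-1)/2 = 5 + 55 = 60
I^2 = (-1)^60 = +1


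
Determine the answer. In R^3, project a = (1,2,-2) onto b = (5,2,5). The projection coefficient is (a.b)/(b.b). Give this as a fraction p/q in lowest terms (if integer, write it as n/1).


Projection coefficient = (a . b) / (b . b)
a . b = 1*5 + 2*2 + (-2)*5
= 5 + 4 + (-10) = -1
b . b = 5^2 + 2^2 + 5^2
= 25 + 4 + 25 = 54
Coefficient = -1/54
In lowest terms: -1/54


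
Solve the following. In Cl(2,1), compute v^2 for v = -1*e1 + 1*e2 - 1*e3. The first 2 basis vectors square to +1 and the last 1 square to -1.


v^2 = sum of c_i^2 * e_i^2
Positive signature terms (e_i^2 = +1): (-1)^2 + 1^2 = 2
Negative signature terms (e_j^2 = -1): (-1)^2 = 1
v^2 = 2 - 1 = 1


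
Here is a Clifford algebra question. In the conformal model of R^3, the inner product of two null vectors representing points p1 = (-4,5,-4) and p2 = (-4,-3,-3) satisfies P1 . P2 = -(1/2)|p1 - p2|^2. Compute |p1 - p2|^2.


p1 - p2 = (0, 8, -1)
|p1 - p2|^2 = 0^2 + 8^2 + (-1)^2
= 0 + 64 + 1
= 65


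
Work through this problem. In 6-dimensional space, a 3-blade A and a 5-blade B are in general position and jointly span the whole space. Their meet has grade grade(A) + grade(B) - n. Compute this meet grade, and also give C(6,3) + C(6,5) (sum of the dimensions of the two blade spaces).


Meet grade = grade(A) + grade(B) - n
= 3 + 5 - 6 = 2
C(6,3) = 20
C(6,5) = 6
dim_A + dim_B = 20 + 6 = 26


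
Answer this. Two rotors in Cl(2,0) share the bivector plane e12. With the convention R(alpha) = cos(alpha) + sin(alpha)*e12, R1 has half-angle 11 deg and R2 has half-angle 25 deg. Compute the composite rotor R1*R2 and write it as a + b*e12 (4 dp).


Same-plane rotors commute and their half-angles add:
R1*R2 = cos(a1 + a2) + sin(a1 + a2)*e12.
a1 + a2 = 11 + 25 = 36 deg
cos(36 deg) = 0.8090
sin(36 deg) = 0.5878
R1*R2 = 0.8090 + 0.5878*e12


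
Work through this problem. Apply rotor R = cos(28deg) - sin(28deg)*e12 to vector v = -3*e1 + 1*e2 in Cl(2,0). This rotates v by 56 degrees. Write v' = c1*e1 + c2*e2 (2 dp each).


Rotor R = cos(28deg) - sin(28deg)*e12
Rotation angle theta = 2 * 28 = 56 degrees
v' = R*v*~R rotates v by theta.
cos(56deg) = 0.5592, sin(56deg) = 0.8290
v'_1 = -3*cos(56deg) - 1*sin(56deg)
= -3*0.5592 - 1*0.8290
= -2.51
v'_2 = -3*sin(56deg) + 1*cos(56deg)
= -3*0.8290 + 1*0.5592
= -1.93
v' = -2.51*e1 - 1.93*e2


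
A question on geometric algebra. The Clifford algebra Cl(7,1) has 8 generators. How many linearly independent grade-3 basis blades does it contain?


Number of grade-k basis blades in Cl(p,q) with n = p + q is C(n, k).
n = 7 + 1 = 8
C(8, 3) = 8! / (3! * 5!)
= 40320 / (6 * 120)
= 56


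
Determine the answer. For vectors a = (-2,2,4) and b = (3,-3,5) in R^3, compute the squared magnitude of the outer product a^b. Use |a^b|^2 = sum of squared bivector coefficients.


a wedge b = (a1*b2 - a2*b1)*e12 + (a1*b3 - a3*b1)*e13 + (a2*b3 - a3*b2)*e23
e12 coeff: (-2)*(-3) - 2*3 = 6 - 6 = 0
e13 coeff: (-2)*5 - 4*3 = -10 - 12 = -22
e23 coeff: 2*5 - 4*(-3) = 10 - (-12) = 22
|a wedge b|^2 = 0^2 + (-22)^2 + 22^2
= 0 + 484 + 484
= 968


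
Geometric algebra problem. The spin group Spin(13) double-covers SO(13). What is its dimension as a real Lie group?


Spin(n) double-covers SO(n); both have Lie algebra so(n) of dimension n(n-1)/2.
n = 13
n(n-1) = 13 * 12 = 156
dim Spin(13) = 156/2 = 78


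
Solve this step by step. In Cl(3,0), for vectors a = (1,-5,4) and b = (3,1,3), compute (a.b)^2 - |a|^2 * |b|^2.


a . b = 1*3 + (-5)*1 + 4*3
= 3 + (-5) + 12 = 10
|a|^2 = 1^2 + (-5)^2 + 4^2 = 42
|b|^2 = 3^2 + 1^2 + 3^2 = 19
(a.b)^2 = 10^2 = 100
|a|^2 * |b|^2 = 42 * 19 = 798
Result = 100 - 798 = -698


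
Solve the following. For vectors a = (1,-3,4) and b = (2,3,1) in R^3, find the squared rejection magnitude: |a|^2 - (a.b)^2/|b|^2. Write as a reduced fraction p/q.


|a|^2 = 1^2 + (-3)^2 + 4^2 = 26
|b|^2 = 2^2 + 3^2 + 1^2 = 14
a . b = 1*2 + (-3)*3 + 4*1 = -3
(a.b)^2 = (-3)^2 = 9
|rej|^2 = 26 - 9/14
= (364 - 9)/14
= 355/14
In lowest terms: 355/14


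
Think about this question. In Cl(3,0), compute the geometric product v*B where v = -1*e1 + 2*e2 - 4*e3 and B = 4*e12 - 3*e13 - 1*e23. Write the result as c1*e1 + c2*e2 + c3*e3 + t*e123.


vB has grade-1 (vector) and grade-3 (trivector) parts: vB = (v _| B) + (v ^ B).
Vector part <vB>_1:
  e1: -v2*b12 - v3*b13 = -(2)*(4) - (-4)*(-3) = -20
  e2: v1*b12 - v3*b23 = (-1)*(4) - (-4)*(-1) = -8
  e3: v1*b13 + v2*b23 = (-1)*(-3) + (2)*(-1) = 1
Trivector part <vB>_3:
  e123: v1*b23 - v2*b13 + v3*b12 = (-1)*(-1) - (2)*(-3) + (-4)*(4) = -9
vB = -20*e1 - 8*e2 + 1*e3 - 9*e123


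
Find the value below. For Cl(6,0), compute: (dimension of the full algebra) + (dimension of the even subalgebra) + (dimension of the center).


n = 6 + 0 = 6
Total dim = 2^6 = 64
Even subalgebra dim = 2^5 = 32
n is even, so center dim = 1
Sum = 64 + 32 + 1 = 97


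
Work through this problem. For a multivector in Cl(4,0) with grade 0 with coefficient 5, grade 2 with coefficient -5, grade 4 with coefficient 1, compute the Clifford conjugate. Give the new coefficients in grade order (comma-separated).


Clifford conjugate sign for grade k: (-1)^(k(k+1)/2)
Grade 0: (-1)^(0*1/2) = (-1)^0 = 1, coeff 5 -> 5
Grade 2: (-1)^(2*3/2) = (-1)^3 = -1, coeff -5 -> 5
Grade 4: (-1)^(4*5/2) = (-1)^10 = 1, coeff 1 -> 1
Conjugated coefficients: 5, 5, 1


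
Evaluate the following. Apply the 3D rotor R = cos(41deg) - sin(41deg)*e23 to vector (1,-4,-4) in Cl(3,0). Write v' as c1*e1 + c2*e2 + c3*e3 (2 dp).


Rotor R = cos(41deg) - sin(41deg)*e23
Rotation angle theta = 2 * 41 = 82 degrees in the e23 plane (e2 -> e3).
The component perpendicular to the plane (e1) is invariant: v'_1 = v1 = 1.00
cos(82deg) = 0.1392, sin(82deg) = 0.9903
v'_2 = v2*cos(theta) - v3*sin(theta) = -4*0.1392 - (-4)*0.9903 = 3.40
v'_3 = v2*sin(theta) + v3*cos(theta) = -4*0.9903 + (-4)*0.1392 = -4.52
v' = 1.00*e1 + 3.40*e2 - 4.52*e3


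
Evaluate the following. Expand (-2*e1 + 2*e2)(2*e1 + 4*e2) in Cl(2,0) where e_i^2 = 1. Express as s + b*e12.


Expand: (-2*e1 + 2*e2)(2*e1 + 4*e2)
= (-2)*2*e1e1 + (-2)*4*e1e2 + 2*2*e2e1 + 2*4*e2e2
Using e1^2 = e2^2 = 1, e2e1 = -e1e2:
Scalar part s = (-2)*2 + 2*4 = -4 + 8 = 4
Bivector part b = (-2)*4 - 2*2 = -8 - 4 = -12
uv = 4 - 12*e12


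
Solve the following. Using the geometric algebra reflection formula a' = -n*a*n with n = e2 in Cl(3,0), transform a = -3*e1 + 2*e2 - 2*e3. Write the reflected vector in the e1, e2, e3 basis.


Reflection formula: a' = -n*a*n, with n = e2 (unit vector, n^2 = 1).
For reflection through hyperplane perp to e2:
The component along e2 flips sign, others stay.
a = (-3, 2, -2)
a' = (-3, -2, -2)
a' = -3*e1 - 2*e2 - 2*e3


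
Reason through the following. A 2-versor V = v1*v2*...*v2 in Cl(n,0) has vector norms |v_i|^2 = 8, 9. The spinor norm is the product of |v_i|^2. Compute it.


Spinor norm N(V) = |v1|^2 * |v2|^2 * ... * |v2|^2
= 8 * 9
Running product: 8, 72
N(V) = 72


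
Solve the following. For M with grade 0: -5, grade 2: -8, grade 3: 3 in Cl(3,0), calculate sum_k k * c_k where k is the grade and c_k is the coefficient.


Grade-weighted sum = sum of grade_k * coefficient_k
0*(-5) = 0
2*(-8) = -16
3*3 = 9
Total = 0 + (-16) + 9 = -7


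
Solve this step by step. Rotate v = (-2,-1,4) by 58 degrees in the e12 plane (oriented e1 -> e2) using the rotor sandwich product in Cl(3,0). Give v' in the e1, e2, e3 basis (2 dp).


Rotor R = cos(29deg) - sin(29deg)*e12
Rotation angle theta = 2 * 29 = 58 degrees in the e12 plane (e1 -> e2).
The component perpendicular to the plane (e3) is invariant: v'_3 = v3 = 4.00
cos(58deg) = 0.5299, sin(58deg) = 0.8480
v'_1 = v1*cos(theta) - v2*sin(theta) = -2*0.5299 - (-1)*0.8480 = -0.21
v'_2 = v1*sin(theta) + v2*cos(theta) = -2*0.8480 + (-1)*0.5299 = -2.23
v' = -0.21*e1 - 2.23*e2 + 4.00*e3


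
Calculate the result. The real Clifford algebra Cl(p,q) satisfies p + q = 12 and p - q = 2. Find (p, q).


We need p + q = 12 and p - q = 2.
Adding: 2p = 12 + 2 = 14, so p = 7.
Then q = 12 - 7 = 5.
(p, q) = (7, 5)


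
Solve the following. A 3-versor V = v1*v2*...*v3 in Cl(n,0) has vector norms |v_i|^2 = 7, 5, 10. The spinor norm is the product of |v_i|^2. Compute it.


Spinor norm N(V) = |v1|^2 * |v2|^2 * ... * |v3|^2
= 7 * 5 * 10
Running product: 7, 35, 350
N(V) = 350


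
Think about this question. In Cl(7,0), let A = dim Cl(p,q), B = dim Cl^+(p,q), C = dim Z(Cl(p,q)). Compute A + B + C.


n = 7 + 0 = 7
Total dim = 2^7 = 128
Even subalgebra dim = 2^6 = 64
n is odd, so center dim = 2
Sum = 128 + 64 + 2 = 194


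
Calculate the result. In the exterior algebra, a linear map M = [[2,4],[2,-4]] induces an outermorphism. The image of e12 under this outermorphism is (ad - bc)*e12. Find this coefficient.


The outermorphism of a linear map f sends e1^e2 to f(e1)^f(e2).
f(e1) = 2*e1 + 2*e2
f(e2) = 4*e1 - 4*e2
f(e1) ^ f(e2) = (2*e1 + 2*e2) ^ (4*e1 - 4*e2)
= 2*(-4)*e12 + 2*4*e21
= (-8 - 8)*e12
= -16*e12
Coefficient = -16


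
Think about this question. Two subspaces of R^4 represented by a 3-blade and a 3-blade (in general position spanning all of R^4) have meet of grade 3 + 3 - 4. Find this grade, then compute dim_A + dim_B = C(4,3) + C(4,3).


Meet grade = grade(A) + grade(B) - n
= 3 + 3 - 4 = 2
C(4,3) = 4
C(4,3) = 4
dim_A + dim_B = 4 + 4 = 8


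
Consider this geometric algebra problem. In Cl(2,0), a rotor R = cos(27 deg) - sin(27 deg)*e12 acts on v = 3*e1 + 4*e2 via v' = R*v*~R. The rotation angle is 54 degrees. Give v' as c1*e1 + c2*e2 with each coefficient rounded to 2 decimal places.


Rotor R = cos(27deg) - sin(27deg)*e12
Rotation angle theta = 2 * 27 = 54 degrees
v' = R*v*~R rotates v by theta.
cos(54deg) = 0.5878, sin(54deg) = 0.8090
v'_1 = 3*cos(54deg) - 4*sin(54deg)
= 3*0.5878 - 4*0.8090
= -1.47
v'_2 = 3*sin(54deg) + 4*cos(54deg)
= 3*0.8090 + 4*0.5878
= 4.78
v' = -1.47*e1 + 4.78*e2


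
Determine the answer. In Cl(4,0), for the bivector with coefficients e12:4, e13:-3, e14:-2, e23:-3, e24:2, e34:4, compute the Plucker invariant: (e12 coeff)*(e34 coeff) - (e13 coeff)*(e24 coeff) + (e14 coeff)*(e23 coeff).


Plucker relation: af - be + cd
a*f = 4*4 = 16
b*e = (-3)*2 = -6
c*d = (-2)*(-3) = 6
af - be + cd = 16 - (-6) + 6
= 28


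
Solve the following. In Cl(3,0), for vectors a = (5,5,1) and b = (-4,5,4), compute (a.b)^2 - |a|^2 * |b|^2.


a . b = 5*(-4) + 5*5 + 1*4
= -20 + 25 + 4 = 9
|a|^2 = 5^2 + 5^2 + 1^2 = 51
|b|^2 = (-4)^2 + 5^2 + 4^2 = 57
(a.b)^2 = 9^2 = 81
|a|^2 * |b|^2 = 51 * 57 = 2907
Result = 81 - 2907 = -2826
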